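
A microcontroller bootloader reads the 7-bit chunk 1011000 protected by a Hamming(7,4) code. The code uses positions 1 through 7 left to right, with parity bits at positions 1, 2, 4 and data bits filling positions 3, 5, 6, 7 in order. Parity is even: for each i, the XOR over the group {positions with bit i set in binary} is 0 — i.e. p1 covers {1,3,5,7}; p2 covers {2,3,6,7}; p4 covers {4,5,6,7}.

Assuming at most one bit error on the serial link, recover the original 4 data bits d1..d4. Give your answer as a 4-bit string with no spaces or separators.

1010

s1 (pos 1,3,5,7): 1⊕1⊕0⊕0 = 0
s2 (pos 2,3,6,7): 0⊕1⊕0⊕0 = 1
s4 (pos 4,5,6,7): 1⊕0⊕0⊕0 = 1
Syndrome s4…s1 = 110 → error at position 6.
Flip position 6: 1011000 → 1011010
Read data bits from positions 3,5,6,7: 1010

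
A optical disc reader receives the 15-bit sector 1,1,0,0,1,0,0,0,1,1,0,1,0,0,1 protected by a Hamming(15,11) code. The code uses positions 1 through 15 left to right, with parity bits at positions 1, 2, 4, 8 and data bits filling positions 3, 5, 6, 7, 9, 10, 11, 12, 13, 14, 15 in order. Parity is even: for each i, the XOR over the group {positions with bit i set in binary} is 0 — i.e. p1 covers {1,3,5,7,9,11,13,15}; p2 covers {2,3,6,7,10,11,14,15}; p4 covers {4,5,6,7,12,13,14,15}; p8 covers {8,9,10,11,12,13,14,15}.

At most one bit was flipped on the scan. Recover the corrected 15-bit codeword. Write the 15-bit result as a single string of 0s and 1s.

s1 (pos 1,3,5,7,9,11,13,15): 1⊕0⊕1⊕0⊕1⊕0⊕0⊕1 = 0
s2 (pos 2,3,6,7,10,11,14,15): 1⊕0⊕0⊕0⊕1⊕0⊕0⊕1 = 1
s4 (pos 4,5,6,7,12,13,14,15): 0⊕1⊕0⊕0⊕1⊕0⊕0⊕1 = 1
s8 (pos 8,9,10,11,12,13,14,15): 0⊕1⊕1⊕0⊕1⊕0⊕0⊕1 = 0
Syndrome s8…s1 = 0110 → error at position 6.
Flip position 6: 110010001101001 → 110011001101001

110011001101001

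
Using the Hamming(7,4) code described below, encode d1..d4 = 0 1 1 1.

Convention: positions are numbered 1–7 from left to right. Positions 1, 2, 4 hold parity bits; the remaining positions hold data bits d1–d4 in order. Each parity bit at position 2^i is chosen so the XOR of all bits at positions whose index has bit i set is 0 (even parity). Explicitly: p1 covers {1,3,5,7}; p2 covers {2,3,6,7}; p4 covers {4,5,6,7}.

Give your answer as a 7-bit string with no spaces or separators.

0001111

Place data at non-parity positions: p1 p2 0 p4 1 1 1
p1 (pos 1,3,5,7): XOR of data positions = 0⊕1⊕1 = 0
p2 (pos 2,3,6,7): XOR of data positions = 0⊕1⊕1 = 0
p4 (pos 4,5,6,7): XOR of data positions = 1⊕1⊕1 = 1
Codeword: 0001111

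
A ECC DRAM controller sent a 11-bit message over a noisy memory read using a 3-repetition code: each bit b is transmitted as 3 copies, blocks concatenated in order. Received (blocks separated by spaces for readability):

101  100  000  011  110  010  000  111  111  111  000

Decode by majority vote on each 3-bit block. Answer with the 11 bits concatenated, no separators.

Block 1 (101): 2 ones → 1
Block 2 (100): 1 one → 0
Block 3 (000): 0 ones → 0
Block 4 (011): 2 ones → 1
Block 5 (110): 2 ones → 1
Block 6 (010): 1 one → 0
Block 7 (000): 0 ones → 0
Block 8 (111): 3 ones → 1
Block 9 (111): 3 ones → 1
Block 10 (111): 3 ones → 1
Block 11 (000): 0 ones → 0

10011001110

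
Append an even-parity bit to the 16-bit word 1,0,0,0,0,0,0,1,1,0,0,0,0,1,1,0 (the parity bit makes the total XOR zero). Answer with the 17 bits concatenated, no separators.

10000001100001101

XOR of the 16 data bits: 1⊕0⊕0⊕0⊕0⊕0⊕0⊕1⊕1⊕0⊕0⊕0⊕0⊕1⊕1⊕0 = 1
Parity bit = 1 (so all 17 bits XOR to 0).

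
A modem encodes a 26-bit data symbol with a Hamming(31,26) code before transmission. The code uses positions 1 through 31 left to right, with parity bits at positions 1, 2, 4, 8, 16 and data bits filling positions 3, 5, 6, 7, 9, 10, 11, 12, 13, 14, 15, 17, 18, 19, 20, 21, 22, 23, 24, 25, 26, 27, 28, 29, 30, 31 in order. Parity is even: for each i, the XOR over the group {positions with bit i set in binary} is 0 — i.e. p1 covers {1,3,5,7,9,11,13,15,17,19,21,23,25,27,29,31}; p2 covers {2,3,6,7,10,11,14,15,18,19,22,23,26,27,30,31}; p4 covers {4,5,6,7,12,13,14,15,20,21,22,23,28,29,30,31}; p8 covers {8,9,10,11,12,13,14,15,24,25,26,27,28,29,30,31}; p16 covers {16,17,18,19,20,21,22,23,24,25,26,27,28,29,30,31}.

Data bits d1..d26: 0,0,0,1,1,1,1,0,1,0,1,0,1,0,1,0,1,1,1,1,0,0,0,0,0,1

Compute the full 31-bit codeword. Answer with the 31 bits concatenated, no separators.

Place data at non-parity positions: p1 p2 0 p4 0 0 1 p8 1 1 1 0 1 0 1 p16 0 1 0 1 0 1 1 1 1 0 0 0 0 0 1
p1 (pos 1,3,5,7,9,11,13,15,17,19,21,23,25,27,29,31): XOR of data positions = 0⊕0⊕1⊕1⊕1⊕1⊕1⊕0⊕0⊕0⊕1⊕1⊕0⊕0⊕1 = 0
p2 (pos 2,3,6,7,10,11,14,15,18,19,22,23,26,27,30,31): XOR of data positions = 0⊕0⊕1⊕1⊕1⊕0⊕1⊕1⊕0⊕1⊕1⊕0⊕0⊕0⊕1 = 0
p4 (pos 4,5,6,7,12,13,14,15,20,21,22,23,28,29,30,31): XOR of data positions = 0⊕0⊕1⊕0⊕1⊕0⊕1⊕1⊕0⊕1⊕1⊕0⊕0⊕0⊕1 = 1
p8 (pos 8,9,10,11,12,13,14,15,24,25,26,27,28,29,30,31): XOR of data positions = 1⊕1⊕1⊕0⊕1⊕0⊕1⊕1⊕1⊕0⊕0⊕0⊕0⊕0⊕1 = 0
p16 (pos 16,17,18,19,20,21,22,23,24,25,26,27,28,29,30,31): XOR of data positions = 0⊕1⊕0⊕1⊕0⊕1⊕1⊕1⊕1⊕0⊕0⊕0⊕0⊕0⊕1 = 1
Codeword: 0001001011101011010101111000001

0001001011101011010101111000001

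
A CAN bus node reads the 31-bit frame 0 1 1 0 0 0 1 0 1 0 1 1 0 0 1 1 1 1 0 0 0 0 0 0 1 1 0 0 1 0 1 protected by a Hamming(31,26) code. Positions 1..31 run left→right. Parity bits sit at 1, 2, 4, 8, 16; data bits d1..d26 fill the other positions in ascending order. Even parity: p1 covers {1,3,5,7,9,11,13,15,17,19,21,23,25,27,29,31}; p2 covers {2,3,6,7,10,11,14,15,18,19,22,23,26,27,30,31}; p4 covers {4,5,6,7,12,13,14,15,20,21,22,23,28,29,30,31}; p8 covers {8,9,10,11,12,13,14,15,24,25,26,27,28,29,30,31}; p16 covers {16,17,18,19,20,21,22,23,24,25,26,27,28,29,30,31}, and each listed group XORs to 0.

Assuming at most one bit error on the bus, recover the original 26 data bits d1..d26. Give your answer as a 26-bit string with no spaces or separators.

10011011001110010001100101

s1 (pos 1,3,5,7,9,11,13,15,17,19,21,23,25,27,29,31): 0⊕1⊕0⊕1⊕1⊕1⊕0⊕1⊕1⊕0⊕0⊕0⊕1⊕0⊕1⊕1 = 1
s2 (pos 2,3,6,7,10,11,14,15,18,19,22,23,26,27,30,31): 1⊕1⊕0⊕1⊕0⊕1⊕0⊕1⊕1⊕0⊕0⊕0⊕1⊕0⊕0⊕1 = 0
s4 (pos 4,5,6,7,12,13,14,15,20,21,22,23,28,29,30,31): 0⊕0⊕0⊕1⊕1⊕0⊕0⊕1⊕0⊕0⊕0⊕0⊕0⊕1⊕0⊕1 = 1
s8 (pos 8,9,10,11,12,13,14,15,24,25,26,27,28,29,30,31): 0⊕1⊕0⊕1⊕1⊕0⊕0⊕1⊕0⊕1⊕1⊕0⊕0⊕1⊕0⊕1 = 0
s16 (pos 16,17,18,19,20,21,22,23,24,25,26,27,28,29,30,31): 1⊕1⊕1⊕0⊕0⊕0⊕0⊕0⊕0⊕1⊕1⊕0⊕0⊕1⊕0⊕1 = 1
Syndrome s16…s1 = 10101 → error at position 21.
Flip position 21: 0110001010110011110000001100101 → 0110001010110011110010001100101
Read data bits from positions 3,5,6,7,9,10,11,12,13,14,15,17,18,19,20,21,22,23,24,25,26,27,28,29,30,31: 10011011001110010001100101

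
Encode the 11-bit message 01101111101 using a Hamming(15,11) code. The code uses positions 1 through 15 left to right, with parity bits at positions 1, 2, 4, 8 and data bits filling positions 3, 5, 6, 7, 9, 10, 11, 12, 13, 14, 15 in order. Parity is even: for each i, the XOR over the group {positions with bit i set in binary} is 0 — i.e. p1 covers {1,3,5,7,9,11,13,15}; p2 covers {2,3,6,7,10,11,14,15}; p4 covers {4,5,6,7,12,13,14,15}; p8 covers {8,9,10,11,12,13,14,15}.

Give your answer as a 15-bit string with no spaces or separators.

Place data at non-parity positions: p1 p2 0 p4 1 1 0 p8 1 1 1 1 1 0 1
p1 (pos 1,3,5,7,9,11,13,15): XOR of data positions = 0⊕1⊕0⊕1⊕1⊕1⊕1 = 1
p2 (pos 2,3,6,7,10,11,14,15): XOR of data positions = 0⊕1⊕0⊕1⊕1⊕0⊕1 = 0
p4 (pos 4,5,6,7,12,13,14,15): XOR of data positions = 1⊕1⊕0⊕1⊕1⊕0⊕1 = 1
p8 (pos 8,9,10,11,12,13,14,15): XOR of data positions = 1⊕1⊕1⊕1⊕1⊕0⊕1 = 0
Codeword: 100111001111101

100111001111101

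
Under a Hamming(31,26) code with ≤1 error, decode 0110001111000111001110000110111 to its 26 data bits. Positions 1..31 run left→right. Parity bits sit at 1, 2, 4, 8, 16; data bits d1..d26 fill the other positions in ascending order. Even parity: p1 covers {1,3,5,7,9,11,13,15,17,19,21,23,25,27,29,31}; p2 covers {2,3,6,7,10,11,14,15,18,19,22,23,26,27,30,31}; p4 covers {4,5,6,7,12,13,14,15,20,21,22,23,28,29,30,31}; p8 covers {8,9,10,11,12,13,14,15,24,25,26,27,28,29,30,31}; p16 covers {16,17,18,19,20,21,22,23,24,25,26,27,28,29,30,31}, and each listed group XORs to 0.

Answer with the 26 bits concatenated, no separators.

10011100011000110000110111

s1 (pos 1,3,5,7,9,11,13,15,17,19,21,23,25,27,29,31): 0⊕1⊕0⊕1⊕1⊕0⊕0⊕1⊕0⊕1⊕1⊕0⊕0⊕1⊕1⊕1 = 1
s2 (pos 2,3,6,7,10,11,14,15,18,19,22,23,26,27,30,31): 1⊕1⊕0⊕1⊕1⊕0⊕1⊕1⊕0⊕1⊕0⊕0⊕1⊕1⊕1⊕1 = 1
s4 (pos 4,5,6,7,12,13,14,15,20,21,22,23,28,29,30,31): 0⊕0⊕0⊕1⊕0⊕0⊕1⊕1⊕1⊕1⊕0⊕0⊕0⊕1⊕1⊕1 = 0
s8 (pos 8,9,10,11,12,13,14,15,24,25,26,27,28,29,30,31): 1⊕1⊕1⊕0⊕0⊕0⊕1⊕1⊕0⊕0⊕1⊕1⊕0⊕1⊕1⊕1 = 0
s16 (pos 16,17,18,19,20,21,22,23,24,25,26,27,28,29,30,31): 1⊕0⊕0⊕1⊕1⊕1⊕0⊕0⊕0⊕0⊕1⊕1⊕0⊕1⊕1⊕1 = 1
Syndrome s16…s1 = 10011 → error at position 19.
Flip position 19: 0110001111000111001110000110111 → 0110001111000111000110000110111
Read data bits from positions 3,5,6,7,9,10,11,12,13,14,15,17,18,19,20,21,22,23,24,25,26,27,28,29,30,31: 10011100011000110000110111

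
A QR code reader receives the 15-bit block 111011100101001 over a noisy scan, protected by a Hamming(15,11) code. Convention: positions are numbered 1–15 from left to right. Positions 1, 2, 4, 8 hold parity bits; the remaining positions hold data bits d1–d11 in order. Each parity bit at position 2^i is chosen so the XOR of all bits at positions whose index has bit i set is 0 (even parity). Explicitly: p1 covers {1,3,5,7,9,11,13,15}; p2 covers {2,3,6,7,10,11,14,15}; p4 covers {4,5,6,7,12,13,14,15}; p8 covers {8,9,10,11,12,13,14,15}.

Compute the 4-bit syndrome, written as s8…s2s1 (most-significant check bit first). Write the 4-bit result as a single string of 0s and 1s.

1101

s1 (pos 1,3,5,7,9,11,13,15): 1⊕1⊕1⊕1⊕0⊕0⊕0⊕1 = 1
s2 (pos 2,3,6,7,10,11,14,15): 1⊕1⊕1⊕1⊕1⊕0⊕0⊕1 = 0
s4 (pos 4,5,6,7,12,13,14,15): 0⊕1⊕1⊕1⊕1⊕0⊕0⊕1 = 1
s8 (pos 8,9,10,11,12,13,14,15): 0⊕0⊕1⊕0⊕1⊕0⊕0⊕1 = 1
Syndrome s8…s1 = 1101 → error at position 13.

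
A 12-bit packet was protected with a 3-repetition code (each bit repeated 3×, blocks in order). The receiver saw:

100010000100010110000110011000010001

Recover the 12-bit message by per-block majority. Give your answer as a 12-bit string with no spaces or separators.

Block 1 (100): 1 one → 0
Block 2 (010): 1 one → 0
Block 3 (000): 0 ones → 0
Block 4 (100): 1 one → 0
Block 5 (010): 1 one → 0
Block 6 (110): 2 ones → 1
Block 7 (000): 0 ones → 0
Block 8 (110): 2 ones → 1
Block 9 (011): 2 ones → 1
Block 10 (000): 0 ones → 0
Block 11 (010): 1 one → 0
Block 12 (001): 1 one → 0

000001011000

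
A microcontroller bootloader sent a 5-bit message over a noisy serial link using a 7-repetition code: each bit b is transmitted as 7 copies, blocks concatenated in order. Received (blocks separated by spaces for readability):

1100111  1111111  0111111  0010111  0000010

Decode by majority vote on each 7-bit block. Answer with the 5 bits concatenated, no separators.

11110

Block 1 (1100111): 5 ones → 1
Block 2 (1111111): 7 ones → 1
Block 3 (0111111): 6 ones → 1
Block 4 (0010111): 4 ones → 1
Block 5 (0000010): 1 one → 0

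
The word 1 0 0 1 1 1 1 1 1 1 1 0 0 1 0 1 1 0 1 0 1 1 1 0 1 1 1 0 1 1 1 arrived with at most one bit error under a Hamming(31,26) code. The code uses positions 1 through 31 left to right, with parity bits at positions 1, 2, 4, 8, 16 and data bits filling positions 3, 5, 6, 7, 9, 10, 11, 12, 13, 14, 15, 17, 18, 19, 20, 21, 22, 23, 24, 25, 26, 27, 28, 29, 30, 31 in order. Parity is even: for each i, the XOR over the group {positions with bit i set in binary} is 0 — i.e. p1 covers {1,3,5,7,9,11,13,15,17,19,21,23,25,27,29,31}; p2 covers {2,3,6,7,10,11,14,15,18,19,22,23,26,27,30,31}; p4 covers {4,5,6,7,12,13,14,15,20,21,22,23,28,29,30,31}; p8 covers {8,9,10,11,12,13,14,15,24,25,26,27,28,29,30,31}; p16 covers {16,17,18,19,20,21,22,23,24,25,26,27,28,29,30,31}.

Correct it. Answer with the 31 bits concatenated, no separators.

s1 (pos 1,3,5,7,9,11,13,15,17,19,21,23,25,27,29,31): 1⊕0⊕1⊕1⊕1⊕1⊕0⊕0⊕1⊕1⊕1⊕1⊕1⊕1⊕1⊕1 = 1
s2 (pos 2,3,6,7,10,11,14,15,18,19,22,23,26,27,30,31): 0⊕0⊕1⊕1⊕1⊕1⊕1⊕0⊕0⊕1⊕1⊕1⊕1⊕1⊕1⊕1 = 0
s4 (pos 4,5,6,7,12,13,14,15,20,21,22,23,28,29,30,31): 1⊕1⊕1⊕1⊕0⊕0⊕1⊕0⊕0⊕1⊕1⊕1⊕0⊕1⊕1⊕1 = 1
s8 (pos 8,9,10,11,12,13,14,15,24,25,26,27,28,29,30,31): 1⊕1⊕1⊕1⊕0⊕0⊕1⊕0⊕0⊕1⊕1⊕1⊕0⊕1⊕1⊕1 = 1
s16 (pos 16,17,18,19,20,21,22,23,24,25,26,27,28,29,30,31): 1⊕1⊕0⊕1⊕0⊕1⊕1⊕1⊕0⊕1⊕1⊕1⊕0⊕1⊕1⊕1 = 0
Syndrome s16…s1 = 01101 → error at position 13.
Flip position 13: 1001111111100101101011101110111 → 1001111111101101101011101110111

1001111111101101101011101110111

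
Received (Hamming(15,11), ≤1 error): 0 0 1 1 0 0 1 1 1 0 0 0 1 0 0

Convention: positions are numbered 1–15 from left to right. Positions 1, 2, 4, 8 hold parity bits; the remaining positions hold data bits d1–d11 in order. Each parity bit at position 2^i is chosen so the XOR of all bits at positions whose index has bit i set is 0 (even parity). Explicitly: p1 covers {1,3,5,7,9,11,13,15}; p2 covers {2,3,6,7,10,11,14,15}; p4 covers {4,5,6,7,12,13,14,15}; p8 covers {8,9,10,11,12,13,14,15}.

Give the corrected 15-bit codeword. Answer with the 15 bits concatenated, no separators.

001100111001100

s1 (pos 1,3,5,7,9,11,13,15): 0⊕1⊕0⊕1⊕1⊕0⊕1⊕0 = 0
s2 (pos 2,3,6,7,10,11,14,15): 0⊕1⊕0⊕1⊕0⊕0⊕0⊕0 = 0
s4 (pos 4,5,6,7,12,13,14,15): 1⊕0⊕0⊕1⊕0⊕1⊕0⊕0 = 1
s8 (pos 8,9,10,11,12,13,14,15): 1⊕1⊕0⊕0⊕0⊕1⊕0⊕0 = 1
Syndrome s8…s1 = 1100 → error at position 12.
Flip position 12: 001100111000100 → 001100111001100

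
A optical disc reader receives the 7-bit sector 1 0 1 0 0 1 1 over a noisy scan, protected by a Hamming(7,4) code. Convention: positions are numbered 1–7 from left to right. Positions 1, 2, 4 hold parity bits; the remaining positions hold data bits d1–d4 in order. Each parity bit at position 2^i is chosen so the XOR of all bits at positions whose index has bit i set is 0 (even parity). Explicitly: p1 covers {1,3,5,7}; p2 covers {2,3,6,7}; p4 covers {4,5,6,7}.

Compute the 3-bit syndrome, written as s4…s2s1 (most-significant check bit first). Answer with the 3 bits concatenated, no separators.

s1 (pos 1,3,5,7): 1⊕1⊕0⊕1 = 1
s2 (pos 2,3,6,7): 0⊕1⊕1⊕1 = 1
s4 (pos 4,5,6,7): 0⊕0⊕1⊕1 = 0
Syndrome s4…s1 = 011 → error at position 3.

011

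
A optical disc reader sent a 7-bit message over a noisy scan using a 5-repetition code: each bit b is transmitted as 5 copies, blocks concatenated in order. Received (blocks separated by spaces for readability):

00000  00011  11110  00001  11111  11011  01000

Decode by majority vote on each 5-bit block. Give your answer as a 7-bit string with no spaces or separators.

Block 1 (00000): 0 ones → 0
Block 2 (00011): 2 ones → 0
Block 3 (11110): 4 ones → 1
Block 4 (00001): 1 one → 0
Block 5 (11111): 5 ones → 1
Block 6 (11011): 4 ones → 1
Block 7 (01000): 1 one → 0

0010110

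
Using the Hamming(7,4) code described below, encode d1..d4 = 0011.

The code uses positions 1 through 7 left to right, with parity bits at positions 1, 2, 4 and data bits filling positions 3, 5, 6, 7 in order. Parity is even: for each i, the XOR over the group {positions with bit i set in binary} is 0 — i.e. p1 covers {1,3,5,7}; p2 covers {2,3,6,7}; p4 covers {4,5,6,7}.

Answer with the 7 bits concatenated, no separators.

Place data at non-parity positions: p1 p2 0 p4 0 1 1
p1 (pos 1,3,5,7): XOR of data positions = 0⊕0⊕1 = 1
p2 (pos 2,3,6,7): XOR of data positions = 0⊕1⊕1 = 0
p4 (pos 4,5,6,7): XOR of data positions = 0⊕1⊕1 = 0
Codeword: 1000011

1000011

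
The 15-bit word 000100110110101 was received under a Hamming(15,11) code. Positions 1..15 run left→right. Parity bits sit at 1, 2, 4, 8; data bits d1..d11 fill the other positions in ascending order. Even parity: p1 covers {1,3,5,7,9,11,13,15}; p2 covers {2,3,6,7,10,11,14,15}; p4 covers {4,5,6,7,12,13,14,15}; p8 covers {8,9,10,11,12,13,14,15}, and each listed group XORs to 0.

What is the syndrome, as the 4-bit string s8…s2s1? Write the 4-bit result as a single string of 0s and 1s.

s1 (pos 1,3,5,7,9,11,13,15): 0⊕0⊕0⊕1⊕0⊕1⊕1⊕1 = 0
s2 (pos 2,3,6,7,10,11,14,15): 0⊕0⊕0⊕1⊕1⊕1⊕0⊕1 = 0
s4 (pos 4,5,6,7,12,13,14,15): 1⊕0⊕0⊕1⊕0⊕1⊕0⊕1 = 0
s8 (pos 8,9,10,11,12,13,14,15): 1⊕0⊕1⊕1⊕0⊕1⊕0⊕1 = 1
Syndrome s8…s1 = 1000 → error at position 8.

1000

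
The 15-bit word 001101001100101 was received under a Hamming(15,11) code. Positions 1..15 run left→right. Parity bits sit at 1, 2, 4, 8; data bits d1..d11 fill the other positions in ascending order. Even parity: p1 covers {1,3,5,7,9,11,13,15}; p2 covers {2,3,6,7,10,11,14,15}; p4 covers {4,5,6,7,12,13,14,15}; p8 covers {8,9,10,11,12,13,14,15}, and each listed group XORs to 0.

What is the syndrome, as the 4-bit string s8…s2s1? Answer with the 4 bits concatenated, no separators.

0000

s1 (pos 1,3,5,7,9,11,13,15): 0⊕1⊕0⊕0⊕1⊕0⊕1⊕1 = 0
s2 (pos 2,3,6,7,10,11,14,15): 0⊕1⊕1⊕0⊕1⊕0⊕0⊕1 = 0
s4 (pos 4,5,6,7,12,13,14,15): 1⊕0⊕1⊕0⊕0⊕1⊕0⊕1 = 0
s8 (pos 8,9,10,11,12,13,14,15): 0⊕1⊕1⊕0⊕0⊕1⊕0⊕1 = 0
Syndrome s8…s1 = 0000 → no error.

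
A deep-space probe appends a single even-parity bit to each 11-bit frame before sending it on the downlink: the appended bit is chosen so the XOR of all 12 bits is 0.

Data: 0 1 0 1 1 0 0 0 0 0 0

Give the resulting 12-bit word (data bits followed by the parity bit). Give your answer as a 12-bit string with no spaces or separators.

XOR of the 11 data bits: 0⊕1⊕0⊕1⊕1⊕0⊕0⊕0⊕0⊕0⊕0 = 1
Parity bit = 1 (so all 12 bits XOR to 0).

010110000001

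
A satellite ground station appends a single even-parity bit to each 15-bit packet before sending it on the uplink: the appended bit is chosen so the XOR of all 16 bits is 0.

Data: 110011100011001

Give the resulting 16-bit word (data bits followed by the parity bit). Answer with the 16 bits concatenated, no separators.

1100111000110010

XOR of the 15 data bits: 1⊕1⊕0⊕0⊕1⊕1⊕1⊕0⊕0⊕0⊕1⊕1⊕0⊕0⊕1 = 0
Parity bit = 0 (so all 16 bits XOR to 0).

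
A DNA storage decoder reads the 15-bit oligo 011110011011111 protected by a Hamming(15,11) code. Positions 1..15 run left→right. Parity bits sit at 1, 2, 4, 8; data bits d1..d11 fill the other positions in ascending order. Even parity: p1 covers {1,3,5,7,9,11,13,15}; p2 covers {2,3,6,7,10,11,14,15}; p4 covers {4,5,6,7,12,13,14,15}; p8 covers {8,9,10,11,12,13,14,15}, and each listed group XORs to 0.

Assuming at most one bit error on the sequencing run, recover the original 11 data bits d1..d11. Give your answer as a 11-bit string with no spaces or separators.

s1 (pos 1,3,5,7,9,11,13,15): 0⊕1⊕1⊕0⊕1⊕1⊕1⊕1 = 0
s2 (pos 2,3,6,7,10,11,14,15): 1⊕1⊕0⊕0⊕0⊕1⊕1⊕1 = 1
s4 (pos 4,5,6,7,12,13,14,15): 1⊕1⊕0⊕0⊕1⊕1⊕1⊕1 = 0
s8 (pos 8,9,10,11,12,13,14,15): 1⊕1⊕0⊕1⊕1⊕1⊕1⊕1 = 1
Syndrome s8…s1 = 1010 → error at position 10.
Flip position 10: 011110011011111 → 011110011111111
Read data bits from positions 3,5,6,7,9,10,11,12,13,14,15: 11001111111

11001111111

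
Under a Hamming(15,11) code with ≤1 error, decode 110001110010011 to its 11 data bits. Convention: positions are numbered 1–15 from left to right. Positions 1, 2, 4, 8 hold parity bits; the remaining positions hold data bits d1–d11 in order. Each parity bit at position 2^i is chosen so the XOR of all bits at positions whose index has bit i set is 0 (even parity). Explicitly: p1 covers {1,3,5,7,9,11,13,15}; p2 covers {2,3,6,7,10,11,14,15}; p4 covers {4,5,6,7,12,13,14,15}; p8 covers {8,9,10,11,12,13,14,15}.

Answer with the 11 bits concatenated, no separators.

s1 (pos 1,3,5,7,9,11,13,15): 1⊕0⊕0⊕1⊕0⊕1⊕0⊕1 = 0
s2 (pos 2,3,6,7,10,11,14,15): 1⊕0⊕1⊕1⊕0⊕1⊕1⊕1 = 0
s4 (pos 4,5,6,7,12,13,14,15): 0⊕0⊕1⊕1⊕0⊕0⊕1⊕1 = 0
s8 (pos 8,9,10,11,12,13,14,15): 1⊕0⊕0⊕1⊕0⊕0⊕1⊕1 = 0
Syndrome s8…s1 = 0000 → no error.
Read data bits from positions 3,5,6,7,9,10,11,12,13,14,15: 00110010011

00110010011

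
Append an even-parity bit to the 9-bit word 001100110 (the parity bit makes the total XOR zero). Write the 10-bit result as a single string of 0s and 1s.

0011001100

XOR of the 9 data bits: 0⊕0⊕1⊕1⊕0⊕0⊕1⊕1⊕0 = 0
Parity bit = 0 (so all 10 bits XOR to 0).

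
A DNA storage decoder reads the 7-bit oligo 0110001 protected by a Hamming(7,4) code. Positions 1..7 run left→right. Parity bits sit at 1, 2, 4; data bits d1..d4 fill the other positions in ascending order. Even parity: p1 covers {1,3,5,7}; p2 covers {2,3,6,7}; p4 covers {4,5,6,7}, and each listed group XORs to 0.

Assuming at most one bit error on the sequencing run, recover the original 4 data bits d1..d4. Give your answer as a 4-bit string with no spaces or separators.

s1 (pos 1,3,5,7): 0⊕1⊕0⊕1 = 0
s2 (pos 2,3,6,7): 1⊕1⊕0⊕1 = 1
s4 (pos 4,5,6,7): 0⊕0⊕0⊕1 = 1
Syndrome s4…s1 = 110 → error at position 6.
Flip position 6: 0110001 → 0110011
Read data bits from positions 3,5,6,7: 1011

1011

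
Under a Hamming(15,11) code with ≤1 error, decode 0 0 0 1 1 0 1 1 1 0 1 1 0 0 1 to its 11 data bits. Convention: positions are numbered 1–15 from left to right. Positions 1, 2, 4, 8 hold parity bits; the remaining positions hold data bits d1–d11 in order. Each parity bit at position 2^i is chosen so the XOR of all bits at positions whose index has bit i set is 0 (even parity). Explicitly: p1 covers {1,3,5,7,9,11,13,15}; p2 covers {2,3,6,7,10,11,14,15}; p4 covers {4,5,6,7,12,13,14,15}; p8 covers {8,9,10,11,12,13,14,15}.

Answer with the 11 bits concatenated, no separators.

s1 (pos 1,3,5,7,9,11,13,15): 0⊕0⊕1⊕1⊕1⊕1⊕0⊕1 = 1
s2 (pos 2,3,6,7,10,11,14,15): 0⊕0⊕0⊕1⊕0⊕1⊕0⊕1 = 1
s4 (pos 4,5,6,7,12,13,14,15): 1⊕1⊕0⊕1⊕1⊕0⊕0⊕1 = 1
s8 (pos 8,9,10,11,12,13,14,15): 1⊕1⊕0⊕1⊕1⊕0⊕0⊕1 = 1
Syndrome s8…s1 = 1111 → error at position 15.
Flip position 15: 000110111011001 → 000110111011000
Read data bits from positions 3,5,6,7,9,10,11,12,13,14,15: 01011011000

01011011000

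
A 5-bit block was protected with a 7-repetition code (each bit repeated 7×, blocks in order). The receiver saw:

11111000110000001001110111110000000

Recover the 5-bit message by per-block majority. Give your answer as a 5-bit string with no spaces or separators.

10010

Block 1 (1111100): 5 ones → 1
Block 2 (0110000): 2 ones → 0
Block 3 (0010011): 3 ones → 0
Block 4 (1011111): 6 ones → 1
Block 5 (0000000): 0 ones → 0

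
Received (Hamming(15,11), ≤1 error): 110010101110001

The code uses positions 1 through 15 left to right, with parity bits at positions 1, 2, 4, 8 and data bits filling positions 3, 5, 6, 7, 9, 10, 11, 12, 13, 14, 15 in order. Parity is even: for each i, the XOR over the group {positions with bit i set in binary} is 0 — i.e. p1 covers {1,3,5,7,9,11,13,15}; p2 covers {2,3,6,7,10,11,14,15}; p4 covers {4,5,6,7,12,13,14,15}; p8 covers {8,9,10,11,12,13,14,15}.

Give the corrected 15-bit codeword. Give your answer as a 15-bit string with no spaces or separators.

s1 (pos 1,3,5,7,9,11,13,15): 1⊕0⊕1⊕1⊕1⊕1⊕0⊕1 = 0
s2 (pos 2,3,6,7,10,11,14,15): 1⊕0⊕0⊕1⊕1⊕1⊕0⊕1 = 1
s4 (pos 4,5,6,7,12,13,14,15): 0⊕1⊕0⊕1⊕0⊕0⊕0⊕1 = 1
s8 (pos 8,9,10,11,12,13,14,15): 0⊕1⊕1⊕1⊕0⊕0⊕0⊕1 = 0
Syndrome s8…s1 = 0110 → error at position 6.
Flip position 6: 110010101110001 → 110011101110001

110011101110001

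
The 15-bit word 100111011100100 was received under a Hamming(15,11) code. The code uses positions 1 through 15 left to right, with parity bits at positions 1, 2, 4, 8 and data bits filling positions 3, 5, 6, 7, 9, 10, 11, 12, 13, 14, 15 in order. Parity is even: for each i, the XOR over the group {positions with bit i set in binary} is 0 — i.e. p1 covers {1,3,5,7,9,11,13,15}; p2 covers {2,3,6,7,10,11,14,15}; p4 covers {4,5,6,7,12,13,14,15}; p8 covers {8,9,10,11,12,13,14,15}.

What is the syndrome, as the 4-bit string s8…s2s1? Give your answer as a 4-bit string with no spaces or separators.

s1 (pos 1,3,5,7,9,11,13,15): 1⊕0⊕1⊕0⊕1⊕0⊕1⊕0 = 0
s2 (pos 2,3,6,7,10,11,14,15): 0⊕0⊕1⊕0⊕1⊕0⊕0⊕0 = 0
s4 (pos 4,5,6,7,12,13,14,15): 1⊕1⊕1⊕0⊕0⊕1⊕0⊕0 = 0
s8 (pos 8,9,10,11,12,13,14,15): 1⊕1⊕1⊕0⊕0⊕1⊕0⊕0 = 0
Syndrome s8…s1 = 0000 → no error.

0000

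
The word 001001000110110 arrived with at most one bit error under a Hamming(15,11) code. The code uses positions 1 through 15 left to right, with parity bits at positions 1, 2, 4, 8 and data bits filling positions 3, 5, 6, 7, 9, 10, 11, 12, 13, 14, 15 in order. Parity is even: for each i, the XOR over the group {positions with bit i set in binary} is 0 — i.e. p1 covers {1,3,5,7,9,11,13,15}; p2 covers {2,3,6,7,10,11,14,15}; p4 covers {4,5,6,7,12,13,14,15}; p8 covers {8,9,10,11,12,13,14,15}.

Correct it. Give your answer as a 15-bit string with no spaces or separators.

001001100110110

s1 (pos 1,3,5,7,9,11,13,15): 0⊕1⊕0⊕0⊕0⊕1⊕1⊕0 = 1
s2 (pos 2,3,6,7,10,11,14,15): 0⊕1⊕1⊕0⊕1⊕1⊕1⊕0 = 1
s4 (pos 4,5,6,7,12,13,14,15): 0⊕0⊕1⊕0⊕0⊕1⊕1⊕0 = 1
s8 (pos 8,9,10,11,12,13,14,15): 0⊕0⊕1⊕1⊕0⊕1⊕1⊕0 = 0
Syndrome s8…s1 = 0111 → error at position 7.
Flip position 7: 001001000110110 → 001001100110110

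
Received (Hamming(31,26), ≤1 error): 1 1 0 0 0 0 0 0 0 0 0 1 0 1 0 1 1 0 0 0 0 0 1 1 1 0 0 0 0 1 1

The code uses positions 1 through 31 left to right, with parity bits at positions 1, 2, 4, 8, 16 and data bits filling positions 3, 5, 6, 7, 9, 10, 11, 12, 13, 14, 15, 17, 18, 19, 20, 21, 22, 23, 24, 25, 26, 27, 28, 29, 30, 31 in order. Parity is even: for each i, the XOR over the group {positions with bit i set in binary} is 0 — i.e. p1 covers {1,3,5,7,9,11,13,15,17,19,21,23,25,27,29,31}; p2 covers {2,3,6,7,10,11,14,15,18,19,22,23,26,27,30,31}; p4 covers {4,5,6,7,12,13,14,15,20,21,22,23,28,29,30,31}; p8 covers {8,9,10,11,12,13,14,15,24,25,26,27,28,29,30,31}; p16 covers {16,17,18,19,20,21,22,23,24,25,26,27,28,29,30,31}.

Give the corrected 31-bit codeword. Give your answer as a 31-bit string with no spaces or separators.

1100000000010101100000011000011

s1 (pos 1,3,5,7,9,11,13,15,17,19,21,23,25,27,29,31): 1⊕0⊕0⊕0⊕0⊕0⊕0⊕0⊕1⊕0⊕0⊕1⊕1⊕0⊕0⊕1 = 1
s2 (pos 2,3,6,7,10,11,14,15,18,19,22,23,26,27,30,31): 1⊕0⊕0⊕0⊕0⊕0⊕1⊕0⊕0⊕0⊕0⊕1⊕0⊕0⊕1⊕1 = 1
s4 (pos 4,5,6,7,12,13,14,15,20,21,22,23,28,29,30,31): 0⊕0⊕0⊕0⊕1⊕0⊕1⊕0⊕0⊕0⊕0⊕1⊕0⊕0⊕1⊕1 = 1
s8 (pos 8,9,10,11,12,13,14,15,24,25,26,27,28,29,30,31): 0⊕0⊕0⊕0⊕1⊕0⊕1⊕0⊕1⊕1⊕0⊕0⊕0⊕0⊕1⊕1 = 0
s16 (pos 16,17,18,19,20,21,22,23,24,25,26,27,28,29,30,31): 1⊕1⊕0⊕0⊕0⊕0⊕0⊕1⊕1⊕1⊕0⊕0⊕0⊕0⊕1⊕1 = 1
Syndrome s16…s1 = 10111 → error at position 23.
Flip position 23: 1100000000010101100000111000011 → 1100000000010101100000011000011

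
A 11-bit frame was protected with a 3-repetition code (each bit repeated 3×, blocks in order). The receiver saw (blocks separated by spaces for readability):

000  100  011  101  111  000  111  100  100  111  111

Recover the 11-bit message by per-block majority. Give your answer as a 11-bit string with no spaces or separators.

Block 1 (000): 0 ones → 0
Block 2 (100): 1 one → 0
Block 3 (011): 2 ones → 1
Block 4 (101): 2 ones → 1
Block 5 (111): 3 ones → 1
Block 6 (000): 0 ones → 0
Block 7 (111): 3 ones → 1
Block 8 (100): 1 one → 0
Block 9 (100): 1 one → 0
Block 10 (111): 3 ones → 1
Block 11 (111): 3 ones → 1

00111010011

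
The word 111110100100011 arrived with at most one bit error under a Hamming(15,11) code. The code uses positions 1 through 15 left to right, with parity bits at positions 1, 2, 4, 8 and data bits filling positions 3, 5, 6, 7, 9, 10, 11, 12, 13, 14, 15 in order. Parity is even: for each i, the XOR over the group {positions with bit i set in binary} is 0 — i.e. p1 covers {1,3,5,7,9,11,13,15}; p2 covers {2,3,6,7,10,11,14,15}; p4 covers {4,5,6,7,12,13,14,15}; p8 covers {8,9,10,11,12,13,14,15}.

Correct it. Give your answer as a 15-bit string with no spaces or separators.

s1 (pos 1,3,5,7,9,11,13,15): 1⊕1⊕1⊕1⊕0⊕0⊕0⊕1 = 1
s2 (pos 2,3,6,7,10,11,14,15): 1⊕1⊕0⊕1⊕1⊕0⊕1⊕1 = 0
s4 (pos 4,5,6,7,12,13,14,15): 1⊕1⊕0⊕1⊕0⊕0⊕1⊕1 = 1
s8 (pos 8,9,10,11,12,13,14,15): 0⊕0⊕1⊕0⊕0⊕0⊕1⊕1 = 1
Syndrome s8…s1 = 1101 → error at position 13.
Flip position 13: 111110100100011 → 111110100100111

111110100100111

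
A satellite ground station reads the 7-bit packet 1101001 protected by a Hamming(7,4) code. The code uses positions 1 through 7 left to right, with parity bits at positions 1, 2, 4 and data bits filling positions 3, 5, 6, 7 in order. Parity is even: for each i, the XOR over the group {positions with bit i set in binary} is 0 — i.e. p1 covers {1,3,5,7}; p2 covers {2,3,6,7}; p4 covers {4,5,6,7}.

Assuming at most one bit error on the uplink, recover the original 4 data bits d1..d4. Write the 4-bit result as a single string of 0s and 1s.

0001

s1 (pos 1,3,5,7): 1⊕0⊕0⊕1 = 0
s2 (pos 2,3,6,7): 1⊕0⊕0⊕1 = 0
s4 (pos 4,5,6,7): 1⊕0⊕0⊕1 = 0
Syndrome s4…s1 = 000 → no error.
Read data bits from positions 3,5,6,7: 0001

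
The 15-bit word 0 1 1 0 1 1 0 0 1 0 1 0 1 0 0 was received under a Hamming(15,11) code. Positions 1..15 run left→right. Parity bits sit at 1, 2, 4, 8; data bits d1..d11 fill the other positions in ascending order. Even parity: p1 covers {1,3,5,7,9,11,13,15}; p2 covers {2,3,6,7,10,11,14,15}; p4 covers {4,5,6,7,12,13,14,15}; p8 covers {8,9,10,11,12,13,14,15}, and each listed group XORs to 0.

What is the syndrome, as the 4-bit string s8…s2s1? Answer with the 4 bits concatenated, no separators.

s1 (pos 1,3,5,7,9,11,13,15): 0⊕1⊕1⊕0⊕1⊕1⊕1⊕0 = 1
s2 (pos 2,3,6,7,10,11,14,15): 1⊕1⊕1⊕0⊕0⊕1⊕0⊕0 = 0
s4 (pos 4,5,6,7,12,13,14,15): 0⊕1⊕1⊕0⊕0⊕1⊕0⊕0 = 1
s8 (pos 8,9,10,11,12,13,14,15): 0⊕1⊕0⊕1⊕0⊕1⊕0⊕0 = 1
Syndrome s8…s1 = 1101 → error at position 13.

1101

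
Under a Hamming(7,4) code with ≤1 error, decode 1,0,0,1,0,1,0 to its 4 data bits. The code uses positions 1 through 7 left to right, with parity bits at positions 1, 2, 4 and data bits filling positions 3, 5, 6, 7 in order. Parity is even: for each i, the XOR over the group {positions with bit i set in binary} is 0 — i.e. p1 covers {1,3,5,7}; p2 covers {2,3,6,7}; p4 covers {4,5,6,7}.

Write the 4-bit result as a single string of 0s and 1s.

s1 (pos 1,3,5,7): 1⊕0⊕0⊕0 = 1
s2 (pos 2,3,6,7): 0⊕0⊕1⊕0 = 1
s4 (pos 4,5,6,7): 1⊕0⊕1⊕0 = 0
Syndrome s4…s1 = 011 → error at position 3.
Flip position 3: 1001010 → 1011010
Read data bits from positions 3,5,6,7: 1010

1010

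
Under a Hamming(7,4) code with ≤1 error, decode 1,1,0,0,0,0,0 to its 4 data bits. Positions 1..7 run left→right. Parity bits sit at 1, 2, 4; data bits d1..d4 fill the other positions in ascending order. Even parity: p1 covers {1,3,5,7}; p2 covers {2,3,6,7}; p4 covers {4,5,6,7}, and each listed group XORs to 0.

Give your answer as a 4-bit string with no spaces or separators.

1000

s1 (pos 1,3,5,7): 1⊕0⊕0⊕0 = 1
s2 (pos 2,3,6,7): 1⊕0⊕0⊕0 = 1
s4 (pos 4,5,6,7): 0⊕0⊕0⊕0 = 0
Syndrome s4…s1 = 011 → error at position 3.
Flip position 3: 1100000 → 1110000
Read data bits from positions 3,5,6,7: 1000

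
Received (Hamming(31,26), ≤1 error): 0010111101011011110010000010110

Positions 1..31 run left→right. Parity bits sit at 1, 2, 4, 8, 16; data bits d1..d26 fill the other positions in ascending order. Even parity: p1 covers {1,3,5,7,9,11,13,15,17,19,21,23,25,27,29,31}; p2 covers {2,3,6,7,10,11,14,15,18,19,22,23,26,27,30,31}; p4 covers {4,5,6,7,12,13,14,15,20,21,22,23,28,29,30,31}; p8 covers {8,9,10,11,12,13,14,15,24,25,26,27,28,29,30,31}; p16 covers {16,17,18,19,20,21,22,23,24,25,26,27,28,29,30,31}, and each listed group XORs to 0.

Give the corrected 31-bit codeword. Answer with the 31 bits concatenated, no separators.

s1 (pos 1,3,5,7,9,11,13,15,17,19,21,23,25,27,29,31): 0⊕1⊕1⊕1⊕0⊕0⊕1⊕1⊕1⊕0⊕1⊕0⊕0⊕1⊕1⊕0 = 1
s2 (pos 2,3,6,7,10,11,14,15,18,19,22,23,26,27,30,31): 0⊕1⊕1⊕1⊕1⊕0⊕0⊕1⊕1⊕0⊕0⊕0⊕0⊕1⊕1⊕0 = 0
s4 (pos 4,5,6,7,12,13,14,15,20,21,22,23,28,29,30,31): 0⊕1⊕1⊕1⊕1⊕1⊕0⊕1⊕0⊕1⊕0⊕0⊕0⊕1⊕1⊕0 = 1
s8 (pos 8,9,10,11,12,13,14,15,24,25,26,27,28,29,30,31): 1⊕0⊕1⊕0⊕1⊕1⊕0⊕1⊕0⊕0⊕0⊕1⊕0⊕1⊕1⊕0 = 0
s16 (pos 16,17,18,19,20,21,22,23,24,25,26,27,28,29,30,31): 1⊕1⊕1⊕0⊕0⊕1⊕0⊕0⊕0⊕0⊕0⊕1⊕0⊕1⊕1⊕0 = 1
Syndrome s16…s1 = 10101 → error at position 21.
Flip position 21: 0010111101011011110010000010110 → 0010111101011011110000000010110

0010111101011011110000000010110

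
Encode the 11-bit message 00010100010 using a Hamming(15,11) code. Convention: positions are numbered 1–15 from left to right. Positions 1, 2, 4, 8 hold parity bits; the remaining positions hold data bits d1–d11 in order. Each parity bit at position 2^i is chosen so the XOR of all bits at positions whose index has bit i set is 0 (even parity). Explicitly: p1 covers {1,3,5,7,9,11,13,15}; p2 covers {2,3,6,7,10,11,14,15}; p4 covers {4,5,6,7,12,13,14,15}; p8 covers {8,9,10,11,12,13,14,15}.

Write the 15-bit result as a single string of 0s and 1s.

110000100100010

Place data at non-parity positions: p1 p2 0 p4 0 0 1 p8 0 1 0 0 0 1 0
p1 (pos 1,3,5,7,9,11,13,15): XOR of data positions = 0⊕0⊕1⊕0⊕0⊕0⊕0 = 1
p2 (pos 2,3,6,7,10,11,14,15): XOR of data positions = 0⊕0⊕1⊕1⊕0⊕1⊕0 = 1
p4 (pos 4,5,6,7,12,13,14,15): XOR of data positions = 0⊕0⊕1⊕0⊕0⊕1⊕0 = 0
p8 (pos 8,9,10,11,12,13,14,15): XOR of data positions = 0⊕1⊕0⊕0⊕0⊕1⊕0 = 0
Codeword: 110000100100010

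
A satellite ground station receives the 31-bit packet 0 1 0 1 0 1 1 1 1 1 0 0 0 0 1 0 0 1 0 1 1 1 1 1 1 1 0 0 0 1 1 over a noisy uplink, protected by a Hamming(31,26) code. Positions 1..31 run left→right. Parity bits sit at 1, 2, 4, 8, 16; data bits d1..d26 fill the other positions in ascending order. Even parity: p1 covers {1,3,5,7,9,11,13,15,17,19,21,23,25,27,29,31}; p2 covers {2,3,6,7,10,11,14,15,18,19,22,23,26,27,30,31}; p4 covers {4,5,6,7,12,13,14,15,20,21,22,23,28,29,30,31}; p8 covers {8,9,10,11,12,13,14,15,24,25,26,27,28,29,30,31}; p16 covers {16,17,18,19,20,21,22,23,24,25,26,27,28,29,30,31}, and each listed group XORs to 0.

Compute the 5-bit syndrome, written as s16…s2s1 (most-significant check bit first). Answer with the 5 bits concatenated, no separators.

01011

s1 (pos 1,3,5,7,9,11,13,15,17,19,21,23,25,27,29,31): 0⊕0⊕0⊕1⊕1⊕0⊕0⊕1⊕0⊕0⊕1⊕1⊕1⊕0⊕0⊕1 = 1
s2 (pos 2,3,6,7,10,11,14,15,18,19,22,23,26,27,30,31): 1⊕0⊕1⊕1⊕1⊕0⊕0⊕1⊕1⊕0⊕1⊕1⊕1⊕0⊕1⊕1 = 1
s4 (pos 4,5,6,7,12,13,14,15,20,21,22,23,28,29,30,31): 1⊕0⊕1⊕1⊕0⊕0⊕0⊕1⊕1⊕1⊕1⊕1⊕0⊕0⊕1⊕1 = 0
s8 (pos 8,9,10,11,12,13,14,15,24,25,26,27,28,29,30,31): 1⊕1⊕1⊕0⊕0⊕0⊕0⊕1⊕1⊕1⊕1⊕0⊕0⊕0⊕1⊕1 = 1
s16 (pos 16,17,18,19,20,21,22,23,24,25,26,27,28,29,30,31): 0⊕0⊕1⊕0⊕1⊕1⊕1⊕1⊕1⊕1⊕1⊕0⊕0⊕0⊕1⊕1 = 0
Syndrome s16…s1 = 01011 → error at position 11.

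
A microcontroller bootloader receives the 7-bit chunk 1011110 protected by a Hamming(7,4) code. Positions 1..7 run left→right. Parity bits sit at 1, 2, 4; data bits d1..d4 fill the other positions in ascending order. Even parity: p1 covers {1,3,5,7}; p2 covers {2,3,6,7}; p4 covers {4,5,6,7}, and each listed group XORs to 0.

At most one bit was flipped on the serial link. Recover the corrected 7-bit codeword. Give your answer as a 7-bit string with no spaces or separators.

1011010

s1 (pos 1,3,5,7): 1⊕1⊕1⊕0 = 1
s2 (pos 2,3,6,7): 0⊕1⊕1⊕0 = 0
s4 (pos 4,5,6,7): 1⊕1⊕1⊕0 = 1
Syndrome s4…s1 = 101 → error at position 5.
Flip position 5: 1011110 → 1011010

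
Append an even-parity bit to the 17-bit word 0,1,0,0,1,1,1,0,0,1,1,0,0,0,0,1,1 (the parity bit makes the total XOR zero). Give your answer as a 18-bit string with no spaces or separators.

010011100110000110

XOR of the 17 data bits: 0⊕1⊕0⊕0⊕1⊕1⊕1⊕0⊕0⊕1⊕1⊕0⊕0⊕0⊕0⊕1⊕1 = 0
Parity bit = 0 (so all 18 bits XOR to 0).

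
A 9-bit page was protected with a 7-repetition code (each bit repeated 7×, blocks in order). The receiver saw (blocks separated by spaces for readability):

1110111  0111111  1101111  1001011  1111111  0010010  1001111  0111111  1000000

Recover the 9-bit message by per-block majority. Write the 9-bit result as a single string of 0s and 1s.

111110110

Block 1 (1110111): 6 ones → 1
Block 2 (0111111): 6 ones → 1
Block 3 (1101111): 6 ones → 1
Block 4 (1001011): 4 ones → 1
Block 5 (1111111): 7 ones → 1
Block 6 (0010010): 2 ones → 0
Block 7 (1001111): 5 ones → 1
Block 8 (0111111): 6 ones → 1
Block 9 (1000000): 1 one → 0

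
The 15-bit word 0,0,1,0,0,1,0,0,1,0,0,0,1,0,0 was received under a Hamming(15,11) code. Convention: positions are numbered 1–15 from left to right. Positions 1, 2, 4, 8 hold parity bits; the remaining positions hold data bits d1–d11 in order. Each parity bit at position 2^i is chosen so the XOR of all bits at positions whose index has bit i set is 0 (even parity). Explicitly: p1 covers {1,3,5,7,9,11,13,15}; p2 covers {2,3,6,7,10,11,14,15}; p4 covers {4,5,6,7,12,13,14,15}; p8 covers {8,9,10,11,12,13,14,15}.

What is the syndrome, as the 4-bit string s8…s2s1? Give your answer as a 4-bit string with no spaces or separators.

0001

s1 (pos 1,3,5,7,9,11,13,15): 0⊕1⊕0⊕0⊕1⊕0⊕1⊕0 = 1
s2 (pos 2,3,6,7,10,11,14,15): 0⊕1⊕1⊕0⊕0⊕0⊕0⊕0 = 0
s4 (pos 4,5,6,7,12,13,14,15): 0⊕0⊕1⊕0⊕0⊕1⊕0⊕0 = 0
s8 (pos 8,9,10,11,12,13,14,15): 0⊕1⊕0⊕0⊕0⊕1⊕0⊕0 = 0
Syndrome s8…s1 = 0001 → error at position 1.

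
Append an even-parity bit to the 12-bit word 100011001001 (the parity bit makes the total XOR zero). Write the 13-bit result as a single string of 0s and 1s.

XOR of the 12 data bits: 1⊕0⊕0⊕0⊕1⊕1⊕0⊕0⊕1⊕0⊕0⊕1 = 1
Parity bit = 1 (so all 13 bits XOR to 0).

1000110010011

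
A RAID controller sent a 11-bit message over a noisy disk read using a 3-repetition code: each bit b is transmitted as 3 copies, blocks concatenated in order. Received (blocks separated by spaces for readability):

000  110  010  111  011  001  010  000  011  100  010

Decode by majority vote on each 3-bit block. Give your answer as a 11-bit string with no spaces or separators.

01011000100

Block 1 (000): 0 ones → 0
Block 2 (110): 2 ones → 1
Block 3 (010): 1 one → 0
Block 4 (111): 3 ones → 1
Block 5 (011): 2 ones → 1
Block 6 (001): 1 one → 0
Block 7 (010): 1 one → 0
Block 8 (000): 0 ones → 0
Block 9 (011): 2 ones → 1
Block 10 (100): 1 one → 0
Block 11 (010): 1 one → 0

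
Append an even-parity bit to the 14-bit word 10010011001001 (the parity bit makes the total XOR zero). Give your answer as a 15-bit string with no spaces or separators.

XOR of the 14 data bits: 1⊕0⊕0⊕1⊕0⊕0⊕1⊕1⊕0⊕0⊕1⊕0⊕0⊕1 = 0
Parity bit = 0 (so all 15 bits XOR to 0).

100100110010010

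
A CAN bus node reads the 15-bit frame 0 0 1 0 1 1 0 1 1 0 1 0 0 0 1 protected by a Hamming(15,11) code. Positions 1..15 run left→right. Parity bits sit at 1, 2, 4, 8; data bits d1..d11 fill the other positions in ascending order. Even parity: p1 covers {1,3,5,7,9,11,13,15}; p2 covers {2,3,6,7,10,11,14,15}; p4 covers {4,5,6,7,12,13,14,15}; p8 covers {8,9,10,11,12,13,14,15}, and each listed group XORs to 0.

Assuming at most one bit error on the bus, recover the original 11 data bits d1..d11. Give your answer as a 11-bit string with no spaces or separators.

10101010001

s1 (pos 1,3,5,7,9,11,13,15): 0⊕1⊕1⊕0⊕1⊕1⊕0⊕1 = 1
s2 (pos 2,3,6,7,10,11,14,15): 0⊕1⊕1⊕0⊕0⊕1⊕0⊕1 = 0
s4 (pos 4,5,6,7,12,13,14,15): 0⊕1⊕1⊕0⊕0⊕0⊕0⊕1 = 1
s8 (pos 8,9,10,11,12,13,14,15): 1⊕1⊕0⊕1⊕0⊕0⊕0⊕1 = 0
Syndrome s8…s1 = 0101 → error at position 5.
Flip position 5: 001011011010001 → 001001011010001
Read data bits from positions 3,5,6,7,9,10,11,12,13,14,15: 10101010001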